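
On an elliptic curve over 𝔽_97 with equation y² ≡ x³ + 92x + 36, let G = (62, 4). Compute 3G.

(49, 78)

Repeated addition: build up to 3G.
2G: tangent at (62, 4): λ = (3·62² + 92)/(2·4) ≡ 81/8. 8⁻¹ ≡ 85 (mod 97), so λ ≡ 81·85 ≡ 95.
  x = λ² - 62 - 62 = 9025 - 124 ≡ 74; y = λ·(62 - 74) - 4 ≡ 20. → (74, 20)
3G: (74, 20) + (62, 4). λ = (4 - 20)/(62 - 74) ≡ 81/85 mod 97. 85⁻¹ ≡ 8 (mod 97), so λ ≡ 66.
  x = λ² - 74 - 62 = 4356 - 136 ≡ 49; y = λ·(74 - 49) - 20 ≡ 78. → (49, 78)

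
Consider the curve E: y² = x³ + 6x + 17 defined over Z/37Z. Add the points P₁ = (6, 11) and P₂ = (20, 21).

(6, 11) + (20, 21). λ = (21 - 11)/(20 - 6) ≡ 10/14 mod 37. 14⁻¹ ≡ 8 (mod 37) since 14·8 = 112 ≡ 1, so λ ≡ 6.
  x = λ² - 6 - 20 = 36 - 26 ≡ 10; y = λ·(6 - 10) - 11 ≡ 2. → (10, 2)

(10, 2)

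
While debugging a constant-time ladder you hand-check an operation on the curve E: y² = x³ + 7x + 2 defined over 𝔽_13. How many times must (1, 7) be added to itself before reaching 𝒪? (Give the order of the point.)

10

2P: tangent at (1, 7): λ = (3·1² + 7)/(2·7) ≡ 10/1. 1⁻¹ ≡ 1 (mod 13), so λ ≡ 10·1 ≡ 10.
  x = λ² - 1 - 1 = 100 - 2 ≡ 7; y = λ·(1 - 7) - 7 ≡ 11. → (7, 11)
3P: (7, 11) + (1, 7). λ = (7 - 11)/(1 - 7) ≡ 9/7 mod 13. 7⁻¹ ≡ 2 (mod 13), so λ ≡ 5.
  x = λ² - 7 - 1 = 25 - 8 ≡ 4; y = λ·(7 - 4) - 11 ≡ 4. → (4, 4)
4P: (4, 4) + (1, 7). λ = (7 - 4)/(1 - 4) ≡ 3/10 mod 13. 10⁻¹ ≡ 4 (mod 13), so λ ≡ 12.
  x = λ² - 4 - 1 = 144 - 5 ≡ 9; y = λ·(4 - 9) - 4 ≡ 1. → (9, 1)
5P: (9, 1) + (1, 7). λ = (7 - 1)/(1 - 9) ≡ 6/5 mod 13. 5⁻¹ ≡ 8 (mod 13) since 5·8 = 40 ≡ 1, so λ ≡ 9.
  x = λ² - 9 - 1 = 81 - 10 ≡ 6; y = λ·(9 - 6) - 1 ≡ 0. → (6, 0)
6P: (6, 0) + (1, 7). λ = (7 - 0)/(1 - 6) ≡ 7/8 mod 13. 8⁻¹ ≡ 5 (mod 13), so λ ≡ 9.
  x = λ² - 6 - 1 = 81 - 7 ≡ 9; y = λ·(6 - 9) - 0 ≡ 12. → (9, 12)
7P: (9, 12) + (1, 7). λ = (7 - 12)/(1 - 9) ≡ 8/5 mod 13. 5⁻¹ ≡ 8 (mod 13), so λ ≡ 12.
  x = λ² - 9 - 1 = 144 - 10 ≡ 4; y = λ·(9 - 4) - 12 ≡ 9. → (4, 9)
8P: (4, 9) + (1, 7). λ = (7 - 9)/(1 - 4) ≡ 11/10 mod 13. 10⁻¹ ≡ 4 (mod 13), so λ ≡ 5.
  x = λ² - 4 - 1 = 25 - 5 ≡ 7; y = λ·(4 - 7) - 9 ≡ 2. → (7, 2)
9P: (7, 2) + (1, 7). λ = (7 - 2)/(1 - 7) ≡ 5/7 mod 13. 7⁻¹ ≡ 2 (mod 13), so λ ≡ 10.
  x = λ² - 7 - 1 = 100 - 8 ≡ 1; y = λ·(7 - 1) - 2 ≡ 6. → (1, 6)
10P: (1, 6) + (1, 7): same x and y₁ ≡ -y₂, so the sum is 𝒪.
10P = 𝒪, so the order is 10.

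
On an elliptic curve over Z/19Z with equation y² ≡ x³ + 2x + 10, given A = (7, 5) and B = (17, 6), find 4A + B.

First 4A:
Double-and-add on 4 = (100)₂. Start with A = (7, 5) for the leading 1-bit.
double: tangent at (7, 5): λ = (3·7² + 2)/(2·5) ≡ 16/10. 10⁻¹ ≡ 2 (mod 19) since 10·2 = 20 ≡ 1, so λ ≡ 16·2 ≡ 13.
  x = λ² - 7 - 7 = 169 - 14 ≡ 3; y = λ·(7 - 3) - 5 ≡ 9. → (3, 9)
double: tangent at (3, 9): λ = (3·3² + 2)/(2·9) ≡ 10/18. 18⁻¹ ≡ 18 (mod 19), so λ ≡ 10·18 ≡ 9.
  x = λ² - 3 - 3 = 81 - 6 ≡ 18; y = λ·(3 - 18) - 9 ≡ 8. → (18, 8)
4A = (18, 8).
Finally 4A + B:
(18, 8) + (17, 6). λ = (6 - 8)/(17 - 18) ≡ 17/18 mod 19. 18⁻¹ ≡ 18 (mod 19), so λ ≡ 2.
  x = λ² - 18 - 17 = 4 - 35 ≡ 7; y = λ·(18 - 7) - 8 ≡ 14. → (7, 14)

(7, 14)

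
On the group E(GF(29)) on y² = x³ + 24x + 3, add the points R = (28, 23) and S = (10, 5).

(28, 23) + (10, 5). λ = (5 - 23)/(10 - 28) ≡ 11/11 mod 29. 11⁻¹ ≡ 8 (mod 29) since 11·8 = 88 ≡ 1, so λ ≡ 1.
  x = λ² - 28 - 10 = 1 - 38 ≡ 21; y = λ·(28 - 21) - 23 ≡ 13. → (21, 13)

(21, 13)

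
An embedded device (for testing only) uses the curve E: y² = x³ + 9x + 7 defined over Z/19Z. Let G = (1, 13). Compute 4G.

(9, 0)

Double-and-add on 4 = (100)₂. Start with G = (1, 13) for the leading 1-bit.
double: tangent at (1, 13): λ = (3·1² + 9)/(2·13) ≡ 12/7. 7⁻¹ ≡ 11 (mod 19), so λ ≡ 12·11 ≡ 18.
  x = λ² - 1 - 1 = 324 - 2 ≡ 18; y = λ·(1 - 18) - 13 ≡ 4. → (18, 4)
double: tangent at (18, 4): λ = (3·18² + 9)/(2·4) ≡ 12/8. 8⁻¹ ≡ 12 (mod 19), so λ ≡ 12·12 ≡ 11.
  x = λ² - 18 - 18 = 121 - 36 ≡ 9; y = λ·(18 - 9) - 4 ≡ 0. → (9, 0)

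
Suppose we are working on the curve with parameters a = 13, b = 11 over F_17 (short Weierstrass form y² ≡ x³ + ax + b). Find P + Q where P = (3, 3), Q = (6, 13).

(4, 5)

(3, 3) + (6, 13). λ = (13 - 3)/(6 - 3) ≡ 10/3 mod 17. 3⁻¹ ≡ 6 (mod 17) since 3·6 = 18 ≡ 1, so λ ≡ 9.
  x = λ² - 3 - 6 = 81 - 9 ≡ 4; y = λ·(3 - 4) - 3 ≡ 5. → (4, 5)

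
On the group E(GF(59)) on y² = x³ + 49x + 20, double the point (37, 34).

(5, 6)

tangent at (37, 34): λ = (3·37² + 49)/(2·34) ≡ 26/9. 9⁻¹ ≡ 46 (mod 59) since 9·46 = 414 ≡ 1, so λ ≡ 26·46 ≡ 16.
  x = λ² - 37 - 37 = 256 - 74 ≡ 5; y = λ·(37 - 5) - 34 ≡ 6. → (5, 6)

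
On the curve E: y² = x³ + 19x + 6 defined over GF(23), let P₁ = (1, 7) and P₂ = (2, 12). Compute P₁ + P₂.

(22, 3)

(1, 7) + (2, 12). λ = (12 - 7)/(2 - 1) ≡ 5/1 mod 23. 1⁻¹ ≡ 1 (mod 23) since 1·1 = 1 ≡ 1, so λ ≡ 5.
  x = λ² - 1 - 2 = 25 - 3 ≡ 22; y = λ·(1 - 22) - 7 ≡ 3. → (22, 3)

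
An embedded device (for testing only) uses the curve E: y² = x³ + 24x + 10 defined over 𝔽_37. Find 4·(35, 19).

(18, 24)

Write P = (35, 19).
Double-and-add on 4 = (100)₂. Start with P = (35, 19) for the leading 1-bit.
double: tangent at (35, 19): λ = (3·35² + 24)/(2·19) ≡ 36/1. 1⁻¹ ≡ 1 (mod 37), so λ ≡ 36·1 ≡ 36.
  x = λ² - 35 - 35 = 1296 - 70 ≡ 5; y = λ·(35 - 5) - 19 ≡ 25. → (5, 25)
double: tangent at (5, 25): λ = (3·5² + 24)/(2·25) ≡ 25/13. 13⁻¹ ≡ 20 (mod 37), so λ ≡ 25·20 ≡ 19.
  x = λ² - 5 - 5 = 361 - 10 ≡ 18; y = λ·(5 - 18) - 25 ≡ 24. → (18, 24)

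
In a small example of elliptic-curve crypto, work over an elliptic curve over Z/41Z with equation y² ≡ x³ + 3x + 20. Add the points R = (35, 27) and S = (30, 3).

(22, 19)

(35, 27) + (30, 3). λ = (3 - 27)/(30 - 35) ≡ 17/36 mod 41. 36⁻¹ ≡ 8 (mod 41), so λ ≡ 13.
  x = λ² - 35 - 30 = 169 - 65 ≡ 22; y = λ·(35 - 22) - 27 ≡ 19. → (22, 19)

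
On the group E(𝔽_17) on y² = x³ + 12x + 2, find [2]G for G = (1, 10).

(6, 16)

tangent at (1, 10): λ = (3·1² + 12)/(2·10) ≡ 15/3. 3⁻¹ ≡ 6 (mod 17), so λ ≡ 15·6 ≡ 5.
  x = λ² - 1 - 1 = 25 - 2 ≡ 6; y = λ·(1 - 6) - 10 ≡ 16. → (6, 16)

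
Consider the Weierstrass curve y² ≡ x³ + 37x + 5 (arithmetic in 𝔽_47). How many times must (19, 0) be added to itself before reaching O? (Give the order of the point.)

2

2P: (19, 0) + (19, 0): same x and y₁ ≡ -y₂, so the sum is O.
2P = O, so the order is 2.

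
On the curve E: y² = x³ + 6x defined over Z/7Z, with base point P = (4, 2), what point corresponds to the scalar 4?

Double-and-add on 4 = (100)₂. Start with P = (4, 2) for the leading 1-bit.
double: tangent at (4, 2): λ = (3·4² + 6)/(2·2) ≡ 5/4. 4⁻¹ ≡ 2 (mod 7) since 4·2 = 8 ≡ 1, so λ ≡ 5·2 ≡ 3.
  x = λ² - 4 - 4 = 9 - 8 ≡ 1; y = λ·(4 - 1) - 2 ≡ 0. → (1, 0)
double: (1, 0) + (1, 0): same x and y₁ ≡ -y₂, so the sum is ∞.

O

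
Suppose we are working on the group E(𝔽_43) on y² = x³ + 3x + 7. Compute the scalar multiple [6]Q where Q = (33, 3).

Repeated addition: build up to 6Q.
2Q: tangent at (33, 3): λ = (3·33² + 3)/(2·3) ≡ 2/6. 6⁻¹ ≡ 36 (mod 43) since 6·36 = 216 ≡ 1, so λ ≡ 2·36 ≡ 29.
  x = λ² - 33 - 33 = 841 - 66 ≡ 1; y = λ·(33 - 1) - 3 ≡ 22. → (1, 22)
3Q: (1, 22) + (33, 3). λ = (3 - 22)/(33 - 1) ≡ 24/32 mod 43. 32⁻¹ ≡ 39 (mod 43), so λ ≡ 33.
  x = λ² - 1 - 33 = 1089 - 34 ≡ 23; y = λ·(1 - 23) - 22 ≡ 26. → (23, 26)
4Q: (23, 26) + (33, 3). λ = (3 - 26)/(33 - 23) ≡ 20/10 mod 43. 10⁻¹ ≡ 13 (mod 43) since 10·13 = 130 ≡ 1, so λ ≡ 2.
  x = λ² - 23 - 33 = 4 - 56 ≡ 34; y = λ·(23 - 34) - 26 ≡ 38. → (34, 38)
5Q: (34, 38) + (33, 3). λ = (3 - 38)/(33 - 34) ≡ 8/42 mod 43. 42⁻¹ ≡ 42 (mod 43) since 42·42 = 1764 ≡ 1, so λ ≡ 35.
  x = λ² - 34 - 33 = 1225 - 67 ≡ 40; y = λ·(34 - 40) - 38 ≡ 10. → (40, 10)
6Q: (40, 10) + (33, 3). λ = (3 - 10)/(33 - 40) ≡ 36/36 mod 43. 36⁻¹ ≡ 6 (mod 43), so λ ≡ 1.
  x = λ² - 40 - 33 = 1 - 73 ≡ 14; y = λ·(40 - 14) - 10 ≡ 16. → (14, 16)

(14, 16)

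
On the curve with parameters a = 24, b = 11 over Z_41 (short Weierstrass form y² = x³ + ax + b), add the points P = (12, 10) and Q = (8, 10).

(21, 31)

(12, 10) + (8, 10). λ = (10 - 10)/(8 - 12) ≡ 0/37 mod 41. 37⁻¹ ≡ 10 (mod 41), so λ ≡ 0.
  x = λ² - 12 - 8 = 0 - 20 ≡ 21; y = λ·(12 - 21) - 10 ≡ 31. → (21, 31)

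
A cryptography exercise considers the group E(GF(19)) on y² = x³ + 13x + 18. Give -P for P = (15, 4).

-(15, 4) = (15, -4 mod 19) = (15, 15).

(15, 15)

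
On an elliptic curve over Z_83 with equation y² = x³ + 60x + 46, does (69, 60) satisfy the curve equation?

y² = 60² ≡ 31; x³ + 60x + 46 = 332695 ≡ 31 (mod 83). 31 = 31.

yes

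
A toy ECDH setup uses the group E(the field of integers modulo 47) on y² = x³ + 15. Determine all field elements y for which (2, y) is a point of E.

none

x³ + 0x + 15 = 23 ≡ 23 (mod 47).
23 is a non-residue mod 47; no y exists.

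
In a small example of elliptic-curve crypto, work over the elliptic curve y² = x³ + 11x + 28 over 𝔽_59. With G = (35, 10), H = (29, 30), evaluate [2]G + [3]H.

First 2G:
Repeated addition: build up to 2G.
2G: tangent at (35, 10): λ = (3·35² + 11)/(2·10) ≡ 28/20. 20⁻¹ ≡ 3 (mod 59) since 20·3 = 60 ≡ 1, so λ ≡ 28·3 ≡ 25.
  x = λ² - 35 - 35 = 625 - 70 ≡ 24; y = λ·(35 - 24) - 10 ≡ 29. → (24, 29)
2G = (24, 29).
Next 3H:
Repeated addition: build up to 3H.
2H: tangent at (29, 30): λ = (3·29² + 11)/(2·30) ≡ 56/1. 1⁻¹ ≡ 1 (mod 59), so λ ≡ 56·1 ≡ 56.
  x = λ² - 29 - 29 = 3136 - 58 ≡ 10; y = λ·(29 - 10) - 30 ≡ 31. → (10, 31)
3H: (10, 31) + (29, 30). λ = (30 - 31)/(29 - 10) ≡ 58/19 mod 59. 19⁻¹ ≡ 28 (mod 59) since 19·28 = 532 ≡ 1, so λ ≡ 31.
  x = λ² - 10 - 29 = 961 - 39 ≡ 37; y = λ·(10 - 37) - 31 ≡ 17. → (37, 17)
3H = (37, 17).
Finally 2G + 3H:
(24, 29) + (37, 17). λ = (17 - 29)/(37 - 24) ≡ 47/13 mod 59. 13⁻¹ ≡ 50 (mod 59), so λ ≡ 49.
  x = λ² - 24 - 37 = 2401 - 61 ≡ 39; y = λ·(24 - 39) - 29 ≡ 3. → (39, 3)

(39, 3)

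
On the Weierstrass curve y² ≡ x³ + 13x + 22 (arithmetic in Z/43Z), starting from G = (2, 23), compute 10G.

(12, 33)

Repeated addition: build up to 10G.
2G: tangent at (2, 23): λ = (3·2² + 13)/(2·23) ≡ 25/3. 3⁻¹ ≡ 29 (mod 43), so λ ≡ 25·29 ≡ 37.
  x = λ² - 2 - 2 = 1369 - 4 ≡ 32; y = λ·(2 - 32) - 23 ≡ 28. → (32, 28)
3G: (32, 28) + (2, 23). λ = (23 - 28)/(2 - 32) ≡ 38/13 mod 43. 13⁻¹ ≡ 10 (mod 43), so λ ≡ 36.
  x = λ² - 32 - 2 = 1296 - 34 ≡ 15; y = λ·(32 - 15) - 28 ≡ 25. → (15, 25)
4G: (15, 25) + (2, 23). λ = (23 - 25)/(2 - 15) ≡ 41/30 mod 43. 30⁻¹ ≡ 33 (mod 43), so λ ≡ 20.
  x = λ² - 15 - 2 = 400 - 17 ≡ 39; y = λ·(15 - 39) - 25 ≡ 11. → (39, 11)
5G: (39, 11) + (2, 23). λ = (23 - 11)/(2 - 39) ≡ 12/6 mod 43. 6⁻¹ ≡ 36 (mod 43), so λ ≡ 2.
  x = λ² - 39 - 2 = 4 - 41 ≡ 6; y = λ·(39 - 6) - 11 ≡ 12. → (6, 12)
6G: (6, 12) + (2, 23). λ = (23 - 12)/(2 - 6) ≡ 11/39 mod 43. 39⁻¹ ≡ 32 (mod 43) since 39·32 = 1248 ≡ 1, so λ ≡ 8.
  x = λ² - 6 - 2 = 64 - 8 ≡ 13; y = λ·(6 - 13) - 12 ≡ 18. → (13, 18)
7G: (13, 18) + (2, 23). λ = (23 - 18)/(2 - 13) ≡ 5/32 mod 43. 32⁻¹ ≡ 39 (mod 43), so λ ≡ 23.
  x = λ² - 13 - 2 = 529 - 15 ≡ 41; y = λ·(13 - 41) - 18 ≡ 26. → (41, 26)
8G: (41, 26) + (2, 23). λ = (23 - 26)/(2 - 41) ≡ 40/4 mod 43. 4⁻¹ ≡ 11 (mod 43), so λ ≡ 10.
  x = λ² - 41 - 2 = 100 - 43 ≡ 14; y = λ·(41 - 14) - 26 ≡ 29. → (14, 29)
9G: (14, 29) + (2, 23). λ = (23 - 29)/(2 - 14) ≡ 37/31 mod 43. 31⁻¹ ≡ 25 (mod 43) since 31·25 = 775 ≡ 1, so λ ≡ 22.
  x = λ² - 14 - 2 = 484 - 16 ≡ 38; y = λ·(14 - 38) - 29 ≡ 2. → (38, 2)
10G: (38, 2) + (2, 23). λ = (23 - 2)/(2 - 38) ≡ 21/7 mod 43. 7⁻¹ ≡ 37 (mod 43), so λ ≡ 3.
  x = λ² - 38 - 2 = 9 - 40 ≡ 12; y = λ·(38 - 12) - 2 ≡ 33. → (12, 33)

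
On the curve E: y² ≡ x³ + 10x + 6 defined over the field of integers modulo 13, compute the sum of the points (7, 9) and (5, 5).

(7, 9) + (5, 5). λ = (5 - 9)/(5 - 7) ≡ 9/11 mod 13. 11⁻¹ ≡ 6 (mod 13), so λ ≡ 2.
  x = λ² - 7 - 5 = 4 - 12 ≡ 5; y = λ·(7 - 5) - 9 ≡ 8. → (5, 8)

(5, 8)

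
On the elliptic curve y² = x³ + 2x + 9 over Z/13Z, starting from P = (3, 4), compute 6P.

(6, 9)

Repeated addition: build up to 6P.
2P: tangent at (3, 4): λ = (3·3² + 2)/(2·4) ≡ 3/8. 8⁻¹ ≡ 5 (mod 13), so λ ≡ 3·5 ≡ 2.
  x = λ² - 3 - 3 = 4 - 6 ≡ 11; y = λ·(3 - 11) - 4 ≡ 6. → (11, 6)
3P: (11, 6) + (3, 4). λ = (4 - 6)/(3 - 11) ≡ 11/5 mod 13. 5⁻¹ ≡ 8 (mod 13) since 5·8 = 40 ≡ 1, so λ ≡ 10.
  x = λ² - 11 - 3 = 100 - 14 ≡ 8; y = λ·(11 - 8) - 6 ≡ 11. → (8, 11)
4P: (8, 11) + (3, 4). λ = (4 - 11)/(3 - 8) ≡ 6/8 mod 13. 8⁻¹ ≡ 5 (mod 13) since 8·5 = 40 ≡ 1, so λ ≡ 4.
  x = λ² - 8 - 3 = 16 - 11 ≡ 5; y = λ·(8 - 5) - 11 ≡ 1. → (5, 1)
5P: (5, 1) + (3, 4). λ = (4 - 1)/(3 - 5) ≡ 3/11 mod 13. 11⁻¹ ≡ 6 (mod 13), so λ ≡ 5.
  x = λ² - 5 - 3 = 25 - 8 ≡ 4; y = λ·(5 - 4) - 1 ≡ 4. → (4, 4)
6P: (4, 4) + (3, 4). λ = (4 - 4)/(3 - 4) ≡ 0/12 mod 13. 12⁻¹ ≡ 12 (mod 13), so λ ≡ 0.
  x = λ² - 4 - 3 = 0 - 7 ≡ 6; y = λ·(4 - 6) - 4 ≡ 9. → (6, 9)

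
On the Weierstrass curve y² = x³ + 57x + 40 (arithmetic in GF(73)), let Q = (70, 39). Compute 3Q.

Repeated addition: build up to 3Q.
2Q: tangent at (70, 39): λ = (3·70² + 57)/(2·39) ≡ 11/5. 5⁻¹ ≡ 44 (mod 73), so λ ≡ 11·44 ≡ 46.
  x = λ² - 70 - 70 = 2116 - 140 ≡ 5; y = λ·(70 - 5) - 39 ≡ 31. → (5, 31)
3Q: (5, 31) + (70, 39). λ = (39 - 31)/(70 - 5) ≡ 8/65 mod 73. 65⁻¹ ≡ 9 (mod 73), so λ ≡ 72.
  x = λ² - 5 - 70 = 5184 - 75 ≡ 72; y = λ·(5 - 72) - 31 ≡ 36. → (72, 36)

(72, 36)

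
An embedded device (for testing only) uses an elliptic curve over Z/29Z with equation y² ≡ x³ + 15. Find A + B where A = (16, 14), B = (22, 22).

(25, 3)

(16, 14) + (22, 22). λ = (22 - 14)/(22 - 16) ≡ 8/6 mod 29. 6⁻¹ ≡ 5 (mod 29), so λ ≡ 11.
  x = λ² - 16 - 22 = 121 - 38 ≡ 25; y = λ·(16 - 25) - 14 ≡ 3. → (25, 3)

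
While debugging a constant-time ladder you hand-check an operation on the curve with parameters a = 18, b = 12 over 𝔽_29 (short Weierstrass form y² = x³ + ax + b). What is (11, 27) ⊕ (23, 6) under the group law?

(18, 7)

(11, 27) + (23, 6). λ = (6 - 27)/(23 - 11) ≡ 8/12 mod 29. 12⁻¹ ≡ 17 (mod 29), so λ ≡ 20.
  x = λ² - 11 - 23 = 400 - 34 ≡ 18; y = λ·(11 - 18) - 27 ≡ 7. → (18, 7)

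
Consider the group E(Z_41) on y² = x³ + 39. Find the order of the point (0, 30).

3

2P: tangent at (0, 30): λ = (3·0² + 0)/(2·30) ≡ 0/19. 19⁻¹ ≡ 13 (mod 41) since 19·13 = 247 ≡ 1, so λ ≡ 0·13 ≡ 0.
  x = λ² - 0 - 0 = 0 - 0 ≡ 0; y = λ·(0 - 0) - 30 ≡ 11. → (0, 11)
3P: (0, 11) + (0, 30): same x and y₁ ≡ -y₂, so the sum is 𝒪.
3P = 𝒪, so the order is 3.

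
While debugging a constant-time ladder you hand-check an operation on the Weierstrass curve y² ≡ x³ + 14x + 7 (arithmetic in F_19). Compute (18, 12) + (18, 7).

O

The two points share x = 18 and their y-coordinates satisfy 12 + 7 ≡ 0 (mod 19), so they are inverses. Their sum is 𝒪.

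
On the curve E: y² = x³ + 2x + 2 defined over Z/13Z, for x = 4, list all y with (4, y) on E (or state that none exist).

3, 10

x³ + 2x + 2 = 74 ≡ 9 (mod 13).
Square roots of 9 mod 13: 3 and 10 (since 3² = 9 ≡ 9).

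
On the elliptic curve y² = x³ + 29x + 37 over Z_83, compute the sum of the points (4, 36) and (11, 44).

(71, 6)

(4, 36) + (11, 44). λ = (44 - 36)/(11 - 4) ≡ 8/7 mod 83. 7⁻¹ ≡ 12 (mod 83), so λ ≡ 13.
  x = λ² - 4 - 11 = 169 - 15 ≡ 71; y = λ·(4 - 71) - 36 ≡ 6. → (71, 6)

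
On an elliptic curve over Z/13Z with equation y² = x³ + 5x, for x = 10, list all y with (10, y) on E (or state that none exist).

x³ + 5x + 0 = 1050 ≡ 10 (mod 13).
Square roots of 10 mod 13: 6 and 7 (since 6² = 36 ≡ 10).

6, 7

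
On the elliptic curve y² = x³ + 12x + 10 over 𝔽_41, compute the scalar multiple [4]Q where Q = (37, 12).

Double-and-add on 4 = (100)₂. Start with Q = (37, 12) for the leading 1-bit.
double: tangent at (37, 12): λ = (3·37² + 12)/(2·12) ≡ 19/24. 24⁻¹ ≡ 12 (mod 41), so λ ≡ 19·12 ≡ 23.
  x = λ² - 37 - 37 = 529 - 74 ≡ 4; y = λ·(37 - 4) - 12 ≡ 9. → (4, 9)
double: tangent at (4, 9): λ = (3·4² + 12)/(2·9) ≡ 19/18. 18⁻¹ ≡ 16 (mod 41), so λ ≡ 19·16 ≡ 17.
  x = λ² - 4 - 4 = 289 - 8 ≡ 35; y = λ·(4 - 35) - 9 ≡ 38. → (35, 38)

(35, 38)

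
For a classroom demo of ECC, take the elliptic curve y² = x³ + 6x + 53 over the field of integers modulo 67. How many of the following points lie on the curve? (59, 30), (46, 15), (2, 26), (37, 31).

(59, 30): 30² ≡ 29, rhs ≡ 29 → on.
(46, 15): 15² ≡ 24, rhs ≡ 46 → off.
(2, 26): 26² ≡ 6, rhs ≡ 6 → on.
(37, 31): 31² ≡ 23, rhs ≡ 8 → off.

2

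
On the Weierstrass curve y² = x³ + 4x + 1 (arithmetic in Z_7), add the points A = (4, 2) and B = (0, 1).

(4, 2) + (0, 1). λ = (1 - 2)/(0 - 4) ≡ 6/3 mod 7. 3⁻¹ ≡ 5 (mod 7), so λ ≡ 2.
  x = λ² - 4 - 0 = 4 - 4 ≡ 0; y = λ·(4 - 0) - 2 ≡ 6. → (0, 6)

(0, 6)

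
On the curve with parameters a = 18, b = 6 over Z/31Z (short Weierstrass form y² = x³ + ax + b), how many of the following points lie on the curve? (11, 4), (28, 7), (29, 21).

2

(11, 4): 4² ≡ 16, rhs ≡ 16 → on.
(28, 7): 7² ≡ 18, rhs ≡ 18 → on.
(29, 21): 21² ≡ 7, rhs ≡ 24 → off.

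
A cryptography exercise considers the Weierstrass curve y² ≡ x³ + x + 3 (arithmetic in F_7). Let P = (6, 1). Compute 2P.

(6, 6)

tangent at (6, 1): λ = (3·6² + 1)/(2·1) ≡ 4/2. 2⁻¹ ≡ 4 (mod 7), so λ ≡ 4·4 ≡ 2.
  x = λ² - 6 - 6 = 4 - 12 ≡ 6; y = λ·(6 - 6) - 1 ≡ 6. → (6, 6)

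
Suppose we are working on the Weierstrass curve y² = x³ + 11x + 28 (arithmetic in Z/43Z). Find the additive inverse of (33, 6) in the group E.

(33, 37)

-(33, 6) = (33, -6 mod 43) = (33, 37).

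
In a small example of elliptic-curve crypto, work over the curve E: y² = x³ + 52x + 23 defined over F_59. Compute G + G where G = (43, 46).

(53, 47)

tangent at (43, 46): λ = (3·43² + 52)/(2·46) ≡ 53/33. 33⁻¹ ≡ 34 (mod 59) since 33·34 = 1122 ≡ 1, so λ ≡ 53·34 ≡ 32.
  x = λ² - 43 - 43 = 1024 - 86 ≡ 53; y = λ·(43 - 53) - 46 ≡ 47. → (53, 47)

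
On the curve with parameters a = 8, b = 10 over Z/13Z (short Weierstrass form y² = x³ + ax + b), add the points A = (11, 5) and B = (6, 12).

(12, 12)

(11, 5) + (6, 12). λ = (12 - 5)/(6 - 11) ≡ 7/8 mod 13. 8⁻¹ ≡ 5 (mod 13) since 8·5 = 40 ≡ 1, so λ ≡ 9.
  x = λ² - 11 - 6 = 81 - 17 ≡ 12; y = λ·(11 - 12) - 5 ≡ 12. → (12, 12)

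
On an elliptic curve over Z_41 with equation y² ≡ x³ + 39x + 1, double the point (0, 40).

(1, 0)

tangent at (0, 40): λ = (3·0² + 39)/(2·40) ≡ 39/39. 39⁻¹ ≡ 20 (mod 41), so λ ≡ 39·20 ≡ 1.
  x = λ² - 0 - 0 = 1 - 0 ≡ 1; y = λ·(0 - 1) - 40 ≡ 0. → (1, 0)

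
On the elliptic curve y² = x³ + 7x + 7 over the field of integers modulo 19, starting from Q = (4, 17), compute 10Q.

(4, 17)

Repeated addition: build up to 10Q.
2Q: tangent at (4, 17): λ = (3·4² + 7)/(2·17) ≡ 17/15. 15⁻¹ ≡ 14 (mod 19), so λ ≡ 17·14 ≡ 10.
  x = λ² - 4 - 4 = 100 - 8 ≡ 16; y = λ·(4 - 16) - 17 ≡ 15. → (16, 15)
3Q: (16, 15) + (4, 17). λ = (17 - 15)/(4 - 16) ≡ 2/7 mod 19. 7⁻¹ ≡ 11 (mod 19) since 7·11 = 77 ≡ 1, so λ ≡ 3.
  x = λ² - 16 - 4 = 9 - 20 ≡ 8; y = λ·(16 - 8) - 15 ≡ 9. → (8, 9)
4Q: (8, 9) + (4, 17). λ = (17 - 9)/(4 - 8) ≡ 8/15 mod 19. 15⁻¹ ≡ 14 (mod 19), so λ ≡ 17.
  x = λ² - 8 - 4 = 289 - 12 ≡ 11; y = λ·(8 - 11) - 9 ≡ 16. → (11, 16)
5Q: (11, 16) + (4, 17). λ = (17 - 16)/(4 - 11) ≡ 1/12 mod 19. 12⁻¹ ≡ 8 (mod 19) since 12·8 = 96 ≡ 1, so λ ≡ 8.
  x = λ² - 11 - 4 = 64 - 15 ≡ 11; y = λ·(11 - 11) - 16 ≡ 3. → (11, 3)
6Q: (11, 3) + (4, 17). λ = (17 - 3)/(4 - 11) ≡ 14/12 mod 19. 12⁻¹ ≡ 8 (mod 19) since 12·8 = 96 ≡ 1, so λ ≡ 17.
  x = λ² - 11 - 4 = 289 - 15 ≡ 8; y = λ·(11 - 8) - 3 ≡ 10. → (8, 10)
7Q: (8, 10) + (4, 17). λ = (17 - 10)/(4 - 8) ≡ 7/15 mod 19. 15⁻¹ ≡ 14 (mod 19), so λ ≡ 3.
  x = λ² - 8 - 4 = 9 - 12 ≡ 16; y = λ·(8 - 16) - 10 ≡ 4. → (16, 4)
8Q: (16, 4) + (4, 17). λ = (17 - 4)/(4 - 16) ≡ 13/7 mod 19. 7⁻¹ ≡ 11 (mod 19), so λ ≡ 10.
  x = λ² - 16 - 4 = 100 - 20 ≡ 4; y = λ·(16 - 4) - 4 ≡ 2. → (4, 2)
9Q: (4, 2) + (4, 17): same x and y₁ ≡ -y₂, so the sum is ∞.
10Q: ∞ + (4, 17) = (4, 17) (identity).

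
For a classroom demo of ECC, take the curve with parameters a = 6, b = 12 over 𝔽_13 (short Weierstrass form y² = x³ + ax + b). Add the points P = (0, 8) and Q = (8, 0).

(6, 11)

(0, 8) + (8, 0). λ = (0 - 8)/(8 - 0) ≡ 5/8 mod 13. 8⁻¹ ≡ 5 (mod 13) since 8·5 = 40 ≡ 1, so λ ≡ 12.
  x = λ² - 0 - 8 = 144 - 8 ≡ 6; y = λ·(0 - 6) - 8 ≡ 11. → (6, 11)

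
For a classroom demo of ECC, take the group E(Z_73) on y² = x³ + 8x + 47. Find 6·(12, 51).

Write G = (12, 51).
Double-and-add on 6 = (110)₂. Start with G = (12, 51) for the leading 1-bit.
double: tangent at (12, 51): λ = (3·12² + 8)/(2·51) ≡ 2/29. 29⁻¹ ≡ 68 (mod 73), so λ ≡ 2·68 ≡ 63.
  x = λ² - 12 - 12 = 3969 - 24 ≡ 3; y = λ·(12 - 3) - 51 ≡ 5. → (3, 5)
add G: (3, 5) + (12, 51). λ = (51 - 5)/(12 - 3) ≡ 46/9 mod 73. 9⁻¹ ≡ 65 (mod 73), so λ ≡ 70.
  x = λ² - 3 - 12 = 4900 - 15 ≡ 67; y = λ·(3 - 67) - 5 ≡ 41. → (67, 41)
double: tangent at (67, 41): λ = (3·67² + 8)/(2·41) ≡ 43/9. 9⁻¹ ≡ 65 (mod 73), so λ ≡ 43·65 ≡ 21.
  x = λ² - 67 - 67 = 441 - 134 ≡ 15; y = λ·(67 - 15) - 41 ≡ 29. → (15, 29)

(15, 29)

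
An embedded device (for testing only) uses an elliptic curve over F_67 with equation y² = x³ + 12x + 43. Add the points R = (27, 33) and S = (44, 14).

(10, 15)

(27, 33) + (44, 14). λ = (14 - 33)/(44 - 27) ≡ 48/17 mod 67. 17⁻¹ ≡ 4 (mod 67) since 17·4 = 68 ≡ 1, so λ ≡ 58.
  x = λ² - 27 - 44 = 3364 - 71 ≡ 10; y = λ·(27 - 10) - 33 ≡ 15. → (10, 15)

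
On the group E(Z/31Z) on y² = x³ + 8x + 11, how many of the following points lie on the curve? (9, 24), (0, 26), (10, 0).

(9, 24): 24² ≡ 18, rhs ≡ 6 → off.
(0, 26): 26² ≡ 25, rhs ≡ 11 → off.
(10, 0): 0² ≡ 0, rhs ≡ 6 → off.

0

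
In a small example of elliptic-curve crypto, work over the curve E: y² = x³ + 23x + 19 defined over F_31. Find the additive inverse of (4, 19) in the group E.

-(4, 19) = (4, -19 mod 31) = (4, 12).

(4, 12)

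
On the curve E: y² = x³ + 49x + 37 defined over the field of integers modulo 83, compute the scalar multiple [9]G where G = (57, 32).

(49, 22)

Double-and-add on 9 = (1001)₂. Start with G = (57, 32) for the leading 1-bit.
double: tangent at (57, 32): λ = (3·57² + 49)/(2·32) ≡ 2/64. 64⁻¹ ≡ 48 (mod 83) since 64·48 = 3072 ≡ 1, so λ ≡ 2·48 ≡ 13.
  x = λ² - 57 - 57 = 169 - 114 ≡ 55; y = λ·(57 - 55) - 32 ≡ 77. → (55, 77)
double: tangent at (55, 77): λ = (3·55² + 49)/(2·77) ≡ 77/71. 71⁻¹ ≡ 76 (mod 83), so λ ≡ 77·76 ≡ 42.
  x = λ² - 55 - 55 = 1764 - 110 ≡ 77; y = λ·(55 - 77) - 77 ≡ 78. → (77, 78)
double: tangent at (77, 78): λ = (3·77² + 49)/(2·78) ≡ 74/73. 73⁻¹ ≡ 58 (mod 83), so λ ≡ 74·58 ≡ 59.
  x = λ² - 77 - 77 = 3481 - 154 ≡ 7; y = λ·(77 - 7) - 78 ≡ 68. → (7, 68)
add G: (7, 68) + (57, 32). λ = (32 - 68)/(57 - 7) ≡ 47/50 mod 83. 50⁻¹ ≡ 5 (mod 83), so λ ≡ 69.
  x = λ² - 7 - 57 = 4761 - 64 ≡ 49; y = λ·(7 - 49) - 68 ≡ 22. → (49, 22)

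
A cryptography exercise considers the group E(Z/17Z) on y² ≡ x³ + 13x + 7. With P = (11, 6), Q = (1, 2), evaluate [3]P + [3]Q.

First 3P:
Repeated addition: build up to 3P.
2P: tangent at (11, 6): λ = (3·11² + 13)/(2·6) ≡ 2/12. 12⁻¹ ≡ 10 (mod 17), so λ ≡ 2·10 ≡ 3.
  x = λ² - 11 - 11 = 9 - 22 ≡ 4; y = λ·(11 - 4) - 6 ≡ 15. → (4, 15)
3P: (4, 15) + (11, 6). λ = (6 - 15)/(11 - 4) ≡ 8/7 mod 17. 7⁻¹ ≡ 5 (mod 17) since 7·5 = 35 ≡ 1, so λ ≡ 6.
  x = λ² - 4 - 11 = 36 - 15 ≡ 4; y = λ·(4 - 4) - 15 ≡ 2. → (4, 2)
3P = (4, 2).
Next 3Q:
Repeated addition: build up to 3Q.
2Q: tangent at (1, 2): λ = (3·1² + 13)/(2·2) ≡ 16/4. 4⁻¹ ≡ 13 (mod 17) since 4·13 = 52 ≡ 1, so λ ≡ 16·13 ≡ 4.
  x = λ² - 1 - 1 = 16 - 2 ≡ 14; y = λ·(1 - 14) - 2 ≡ 14. → (14, 14)
3Q: (14, 14) + (1, 2). λ = (2 - 14)/(1 - 14) ≡ 5/4 mod 17. 4⁻¹ ≡ 13 (mod 17), so λ ≡ 14.
  x = λ² - 14 - 1 = 196 - 15 ≡ 11; y = λ·(14 - 11) - 14 ≡ 11. → (11, 11)
3Q = (11, 11).
Finally 3P + 3Q:
(4, 2) + (11, 11). λ = (11 - 2)/(11 - 4) ≡ 9/7 mod 17. 7⁻¹ ≡ 5 (mod 17), so λ ≡ 11.
  x = λ² - 4 - 11 = 121 - 15 ≡ 4; y = λ·(4 - 4) - 2 ≡ 15. → (4, 15)

(4, 15)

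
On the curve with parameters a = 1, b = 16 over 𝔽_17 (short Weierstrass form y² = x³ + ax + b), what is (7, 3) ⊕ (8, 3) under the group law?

(2, 14)

(7, 3) + (8, 3). λ = (3 - 3)/(8 - 7) ≡ 0/1 mod 17. 1⁻¹ ≡ 1 (mod 17), so λ ≡ 0.
  x = λ² - 7 - 8 = 0 - 15 ≡ 2; y = λ·(7 - 2) - 3 ≡ 14. → (2, 14)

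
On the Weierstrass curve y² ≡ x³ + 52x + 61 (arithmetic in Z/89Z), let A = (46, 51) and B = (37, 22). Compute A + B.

(46, 51) + (37, 22). λ = (22 - 51)/(37 - 46) ≡ 60/80 mod 89. 80⁻¹ ≡ 79 (mod 89), so λ ≡ 23.
  x = λ² - 46 - 37 = 529 - 83 ≡ 1; y = λ·(46 - 1) - 51 ≡ 5. → (1, 5)

(1, 5)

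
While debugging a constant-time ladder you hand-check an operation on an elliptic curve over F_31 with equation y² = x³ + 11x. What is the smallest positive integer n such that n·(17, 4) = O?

2P: tangent at (17, 4): λ = (3·17² + 11)/(2·4) ≡ 10/8. 8⁻¹ ≡ 4 (mod 31), so λ ≡ 10·4 ≡ 9.
  x = λ² - 17 - 17 = 81 - 34 ≡ 16; y = λ·(17 - 16) - 4 ≡ 5. → (16, 5)
3P: (16, 5) + (17, 4). λ = (4 - 5)/(17 - 16) ≡ 30/1 mod 31. 1⁻¹ ≡ 1 (mod 31), so λ ≡ 30.
  x = λ² - 16 - 17 = 900 - 33 ≡ 30; y = λ·(16 - 30) - 5 ≡ 9. → (30, 9)
4P: (30, 9) + (17, 4). λ = (4 - 9)/(17 - 30) ≡ 26/18 mod 31. 18⁻¹ ≡ 19 (mod 31), so λ ≡ 29.
  x = λ² - 30 - 17 = 841 - 47 ≡ 19; y = λ·(30 - 19) - 9 ≡ 0. → (19, 0)
5P: (19, 0) + (17, 4). λ = (4 - 0)/(17 - 19) ≡ 4/29 mod 31. 29⁻¹ ≡ 15 (mod 31), so λ ≡ 29.
  x = λ² - 19 - 17 = 841 - 36 ≡ 30; y = λ·(19 - 30) - 0 ≡ 22. → (30, 22)
6P: (30, 22) + (17, 4). λ = (4 - 22)/(17 - 30) ≡ 13/18 mod 31. 18⁻¹ ≡ 19 (mod 31), so λ ≡ 30.
  x = λ² - 30 - 17 = 900 - 47 ≡ 16; y = λ·(30 - 16) - 22 ≡ 26. → (16, 26)
7P: (16, 26) + (17, 4). λ = (4 - 26)/(17 - 16) ≡ 9/1 mod 31. 1⁻¹ ≡ 1 (mod 31), so λ ≡ 9.
  x = λ² - 16 - 17 = 81 - 33 ≡ 17; y = λ·(16 - 17) - 26 ≡ 27. → (17, 27)
8P: (17, 27) + (17, 4): same x and y₁ ≡ -y₂, so the sum is O.
8P = O, so the order is 8.

8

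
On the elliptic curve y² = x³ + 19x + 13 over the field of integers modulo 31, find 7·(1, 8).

(1, 8)

Write P = (1, 8).
Double-and-add on 7 = (111)₂. Start with P = (1, 8) for the leading 1-bit.
double: tangent at (1, 8): λ = (3·1² + 19)/(2·8) ≡ 22/16. 16⁻¹ ≡ 2 (mod 31), so λ ≡ 22·2 ≡ 13.
  x = λ² - 1 - 1 = 169 - 2 ≡ 12; y = λ·(1 - 12) - 8 ≡ 4. → (12, 4)
add P: (12, 4) + (1, 8). λ = (8 - 4)/(1 - 12) ≡ 4/20 mod 31. 20⁻¹ ≡ 14 (mod 31), so λ ≡ 25.
  x = λ² - 12 - 1 = 625 - 13 ≡ 23; y = λ·(12 - 23) - 4 ≡ 0. → (23, 0)
double: (23, 0) + (23, 0): same x and y₁ ≡ -y₂, so the sum is the point at infinity.
add P: the point at infinity + (1, 8) = (1, 8) (identity).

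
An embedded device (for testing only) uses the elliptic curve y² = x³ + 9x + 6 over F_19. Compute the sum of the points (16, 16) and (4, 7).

(16, 16) + (4, 7). λ = (7 - 16)/(4 - 16) ≡ 10/7 mod 19. 7⁻¹ ≡ 11 (mod 19) since 7·11 = 77 ≡ 1, so λ ≡ 15.
  x = λ² - 16 - 4 = 225 - 20 ≡ 15; y = λ·(16 - 15) - 16 ≡ 18. → (15, 18)

(15, 18)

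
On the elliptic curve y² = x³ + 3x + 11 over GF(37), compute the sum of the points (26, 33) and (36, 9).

(0, 23)

(26, 33) + (36, 9). λ = (9 - 33)/(36 - 26) ≡ 13/10 mod 37. 10⁻¹ ≡ 26 (mod 37), so λ ≡ 5.
  x = λ² - 26 - 36 = 25 - 62 ≡ 0; y = λ·(26 - 0) - 33 ≡ 23. → (0, 23)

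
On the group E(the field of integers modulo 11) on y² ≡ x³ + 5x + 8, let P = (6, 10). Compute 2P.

tangent at (6, 10): λ = (3·6² + 5)/(2·10) ≡ 3/9. 9⁻¹ ≡ 5 (mod 11), so λ ≡ 3·5 ≡ 4.
  x = λ² - 6 - 6 = 16 - 12 ≡ 4; y = λ·(6 - 4) - 10 ≡ 9. → (4, 9)

(4, 9)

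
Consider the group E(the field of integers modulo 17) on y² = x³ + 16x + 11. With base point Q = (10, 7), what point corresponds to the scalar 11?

Double-and-add on 11 = (1011)₂. Start with Q = (10, 7) for the leading 1-bit.
double: tangent at (10, 7): λ = (3·10² + 16)/(2·7) ≡ 10/14. 14⁻¹ ≡ 11 (mod 17), so λ ≡ 10·11 ≡ 8.
  x = λ² - 10 - 10 = 64 - 20 ≡ 10; y = λ·(10 - 10) - 7 ≡ 10. → (10, 10)
double: tangent at (10, 10): λ = (3·10² + 16)/(2·10) ≡ 10/3. 3⁻¹ ≡ 6 (mod 17) since 3·6 = 18 ≡ 1, so λ ≡ 10·6 ≡ 9.
  x = λ² - 10 - 10 = 81 - 20 ≡ 10; y = λ·(10 - 10) - 10 ≡ 7. → (10, 7)
add Q: tangent at (10, 7): λ = (3·10² + 16)/(2·7) ≡ 10/14. 14⁻¹ ≡ 11 (mod 17), so λ ≡ 10·11 ≡ 8.
  x = λ² - 10 - 10 = 64 - 20 ≡ 10; y = λ·(10 - 10) - 7 ≡ 10. → (10, 10)
double: tangent at (10, 10): λ = (3·10² + 16)/(2·10) ≡ 10/3. 3⁻¹ ≡ 6 (mod 17), so λ ≡ 10·6 ≡ 9.
  x = λ² - 10 - 10 = 81 - 20 ≡ 10; y = λ·(10 - 10) - 10 ≡ 7. → (10, 7)
add Q: tangent at (10, 7): λ = (3·10² + 16)/(2·7) ≡ 10/14. 14⁻¹ ≡ 11 (mod 17) since 14·11 = 154 ≡ 1, so λ ≡ 10·11 ≡ 8.
  x = λ² - 10 - 10 = 64 - 20 ≡ 10; y = λ·(10 - 10) - 7 ≡ 10. → (10, 10)

(10, 10)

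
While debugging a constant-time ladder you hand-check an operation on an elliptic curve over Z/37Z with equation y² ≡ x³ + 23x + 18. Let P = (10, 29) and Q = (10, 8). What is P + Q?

The two points share x = 10 and their y-coordinates satisfy 29 + 8 ≡ 0 (mod 37), so they are inverses. Their sum is O.

O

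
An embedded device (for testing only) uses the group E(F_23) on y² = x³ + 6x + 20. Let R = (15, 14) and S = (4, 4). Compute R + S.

(13, 15)

(15, 14) + (4, 4). λ = (4 - 14)/(4 - 15) ≡ 13/12 mod 23. 12⁻¹ ≡ 2 (mod 23), so λ ≡ 3.
  x = λ² - 15 - 4 = 9 - 19 ≡ 13; y = λ·(15 - 13) - 14 ≡ 15. → (13, 15)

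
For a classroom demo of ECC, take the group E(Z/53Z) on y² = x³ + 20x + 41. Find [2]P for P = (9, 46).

tangent at (9, 46): λ = (3·9² + 20)/(2·46) ≡ 51/39. 39⁻¹ ≡ 34 (mod 53), so λ ≡ 51·34 ≡ 38.
  x = λ² - 9 - 9 = 1444 - 18 ≡ 48; y = λ·(9 - 48) - 46 ≡ 9. → (48, 9)

(48, 9)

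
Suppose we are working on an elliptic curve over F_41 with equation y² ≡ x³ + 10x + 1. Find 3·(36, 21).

Write P = (36, 21).
Repeated addition: build up to 3P.
2P: tangent at (36, 21): λ = (3·36² + 10)/(2·21) ≡ 3/1. 1⁻¹ ≡ 1 (mod 41), so λ ≡ 3·1 ≡ 3.
  x = λ² - 36 - 36 = 9 - 72 ≡ 19; y = λ·(36 - 19) - 21 ≡ 30. → (19, 30)
3P: (19, 30) + (36, 21). λ = (21 - 30)/(36 - 19) ≡ 32/17 mod 41. 17⁻¹ ≡ 29 (mod 41), so λ ≡ 26.
  x = λ² - 19 - 36 = 676 - 55 ≡ 6; y = λ·(19 - 6) - 30 ≡ 21. → (6, 21)

(6, 21)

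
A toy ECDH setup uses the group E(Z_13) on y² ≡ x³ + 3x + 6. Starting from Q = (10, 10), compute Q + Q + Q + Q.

Repeated addition: build up to 4Q.
2Q: tangent at (10, 10): λ = (3·10² + 3)/(2·10) ≡ 4/7. 7⁻¹ ≡ 2 (mod 13) since 7·2 = 14 ≡ 1, so λ ≡ 4·2 ≡ 8.
  x = λ² - 10 - 10 = 64 - 20 ≡ 5; y = λ·(10 - 5) - 10 ≡ 4. → (5, 4)
3Q: (5, 4) + (10, 10). λ = (10 - 4)/(10 - 5) ≡ 6/5 mod 13. 5⁻¹ ≡ 8 (mod 13) since 5·8 = 40 ≡ 1, so λ ≡ 9.
  x = λ² - 5 - 10 = 81 - 15 ≡ 1; y = λ·(5 - 1) - 4 ≡ 6. → (1, 6)
4Q: (1, 6) + (10, 10). λ = (10 - 6)/(10 - 1) ≡ 4/9 mod 13. 9⁻¹ ≡ 3 (mod 13), so λ ≡ 12.
  x = λ² - 1 - 10 = 144 - 11 ≡ 3; y = λ·(1 - 3) - 6 ≡ 9. → (3, 9)

(3, 9)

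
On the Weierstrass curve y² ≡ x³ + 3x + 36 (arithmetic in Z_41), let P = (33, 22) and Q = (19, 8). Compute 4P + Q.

First 4P:
Repeated addition: build up to 4P.
2P: tangent at (33, 22): λ = (3·33² + 3)/(2·22) ≡ 31/3. 3⁻¹ ≡ 14 (mod 41), so λ ≡ 31·14 ≡ 24.
  x = λ² - 33 - 33 = 576 - 66 ≡ 18; y = λ·(33 - 18) - 22 ≡ 10. → (18, 10)
3P: (18, 10) + (33, 22). λ = (22 - 10)/(33 - 18) ≡ 12/15 mod 41. 15⁻¹ ≡ 11 (mod 41), so λ ≡ 9.
  x = λ² - 18 - 33 = 81 - 51 ≡ 30; y = λ·(18 - 30) - 10 ≡ 5. → (30, 5)
4P: (30, 5) + (33, 22). λ = (22 - 5)/(33 - 30) ≡ 17/3 mod 41. 3⁻¹ ≡ 14 (mod 41), so λ ≡ 33.
  x = λ² - 30 - 33 = 1089 - 63 ≡ 1; y = λ·(30 - 1) - 5 ≡ 9. → (1, 9)
4P = (1, 9).
Finally 4P + Q:
(1, 9) + (19, 8). λ = (8 - 9)/(19 - 1) ≡ 40/18 mod 41. 18⁻¹ ≡ 16 (mod 41), so λ ≡ 25.
  x = λ² - 1 - 19 = 625 - 20 ≡ 31; y = λ·(1 - 31) - 9 ≡ 20. → (31, 20)

(31, 20)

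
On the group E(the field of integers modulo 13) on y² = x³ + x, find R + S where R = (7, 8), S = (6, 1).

(10, 10)

(7, 8) + (6, 1). λ = (1 - 8)/(6 - 7) ≡ 6/12 mod 13. 12⁻¹ ≡ 12 (mod 13) since 12·12 = 144 ≡ 1, so λ ≡ 7.
  x = λ² - 7 - 6 = 49 - 13 ≡ 10; y = λ·(7 - 10) - 8 ≡ 10. → (10, 10)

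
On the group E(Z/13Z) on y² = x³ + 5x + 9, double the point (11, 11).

tangent at (11, 11): λ = (3·11² + 5)/(2·11) ≡ 4/9. 9⁻¹ ≡ 3 (mod 13), so λ ≡ 4·3 ≡ 12.
  x = λ² - 11 - 11 = 144 - 22 ≡ 5; y = λ·(11 - 5) - 11 ≡ 9. → (5, 9)

(5, 9)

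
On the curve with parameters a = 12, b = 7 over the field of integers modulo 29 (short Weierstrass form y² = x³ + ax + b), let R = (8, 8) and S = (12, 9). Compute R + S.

(0, 23)

(8, 8) + (12, 9). λ = (9 - 8)/(12 - 8) ≡ 1/4 mod 29. 4⁻¹ ≡ 22 (mod 29), so λ ≡ 22.
  x = λ² - 8 - 12 = 484 - 20 ≡ 0; y = λ·(8 - 0) - 8 ≡ 23. → (0, 23)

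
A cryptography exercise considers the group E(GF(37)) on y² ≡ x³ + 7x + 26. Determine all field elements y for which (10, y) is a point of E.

none

x³ + 7x + 26 = 1096 ≡ 23 (mod 37).
23 is a non-residue mod 37; no y exists.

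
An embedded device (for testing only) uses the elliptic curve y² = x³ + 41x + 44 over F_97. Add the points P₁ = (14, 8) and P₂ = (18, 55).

(3, 0)

(14, 8) + (18, 55). λ = (55 - 8)/(18 - 14) ≡ 47/4 mod 97. 4⁻¹ ≡ 73 (mod 97) since 4·73 = 292 ≡ 1, so λ ≡ 36.
  x = λ² - 14 - 18 = 1296 - 32 ≡ 3; y = λ·(14 - 3) - 8 ≡ 0. → (3, 0)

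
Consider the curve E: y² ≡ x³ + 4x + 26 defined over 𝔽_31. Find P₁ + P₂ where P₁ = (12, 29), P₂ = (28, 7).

(12, 29) + (28, 7). λ = (7 - 29)/(28 - 12) ≡ 9/16 mod 31. 16⁻¹ ≡ 2 (mod 31) since 16·2 = 32 ≡ 1, so λ ≡ 18.
  x = λ² - 12 - 28 = 324 - 40 ≡ 5; y = λ·(12 - 5) - 29 ≡ 4. → (5, 4)

(5, 4)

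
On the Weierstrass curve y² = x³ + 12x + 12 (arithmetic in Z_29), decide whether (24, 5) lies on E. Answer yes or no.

no

y² = 5² ≡ 25; x³ + 12x + 12 = 14124 ≡ 1 (mod 29). 25 ≠ 1.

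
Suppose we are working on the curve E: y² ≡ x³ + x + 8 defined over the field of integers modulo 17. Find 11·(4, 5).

(8, 1)

Write G = (4, 5).
Double-and-add on 11 = (1011)₂. Start with G = (4, 5) for the leading 1-bit.
double: tangent at (4, 5): λ = (3·4² + 1)/(2·5) ≡ 15/10. 10⁻¹ ≡ 12 (mod 17), so λ ≡ 15·12 ≡ 10.
  x = λ² - 4 - 4 = 100 - 8 ≡ 7; y = λ·(4 - 7) - 5 ≡ 16. → (7, 16)
double: tangent at (7, 16): λ = (3·7² + 1)/(2·16) ≡ 12/15. 15⁻¹ ≡ 8 (mod 17), so λ ≡ 12·8 ≡ 11.
  x = λ² - 7 - 7 = 121 - 14 ≡ 5; y = λ·(7 - 5) - 16 ≡ 6. → (5, 6)
add G: (5, 6) + (4, 5). λ = (5 - 6)/(4 - 5) ≡ 16/16 mod 17. 16⁻¹ ≡ 16 (mod 17), so λ ≡ 1.
  x = λ² - 5 - 4 = 1 - 9 ≡ 9; y = λ·(5 - 9) - 6 ≡ 7. → (9, 7)
double: tangent at (9, 7): λ = (3·9² + 1)/(2·7) ≡ 6/14. 14⁻¹ ≡ 11 (mod 17), so λ ≡ 6·11 ≡ 15.
  x = λ² - 9 - 9 = 225 - 18 ≡ 3; y = λ·(9 - 3) - 7 ≡ 15. → (3, 15)
add G: (3, 15) + (4, 5). λ = (5 - 15)/(4 - 3) ≡ 7/1 mod 17. 1⁻¹ ≡ 1 (mod 17), so λ ≡ 7.
  x = λ² - 3 - 4 = 49 - 7 ≡ 8; y = λ·(3 - 8) - 15 ≡ 1. → (8, 1)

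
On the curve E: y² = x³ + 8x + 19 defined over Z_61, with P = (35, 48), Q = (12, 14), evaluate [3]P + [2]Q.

(17, 26)

First 3P:
Repeated addition: build up to 3P.
2P: tangent at (35, 48): λ = (3·35² + 8)/(2·48) ≡ 23/35. 35⁻¹ ≡ 7 (mod 61) since 35·7 = 245 ≡ 1, so λ ≡ 23·7 ≡ 39.
  x = λ² - 35 - 35 = 1521 - 70 ≡ 48; y = λ·(35 - 48) - 48 ≡ 55. → (48, 55)
3P: (48, 55) + (35, 48). λ = (48 - 55)/(35 - 48) ≡ 54/48 mod 61. 48⁻¹ ≡ 14 (mod 61), so λ ≡ 24.
  x = λ² - 48 - 35 = 576 - 83 ≡ 5; y = λ·(48 - 5) - 55 ≡ 1. → (5, 1)
3P = (5, 1).
Next 2Q:
Repeated addition: build up to 2Q.
2Q: tangent at (12, 14): λ = (3·12² + 8)/(2·14) ≡ 13/28. 28⁻¹ ≡ 24 (mod 61) since 28·24 = 672 ≡ 1, so λ ≡ 13·24 ≡ 7.
  x = λ² - 12 - 12 = 49 - 24 ≡ 25; y = λ·(12 - 25) - 14 ≡ 17. → (25, 17)
2Q = (25, 17).
Finally 3P + 2Q:
(5, 1) + (25, 17). λ = (17 - 1)/(25 - 5) ≡ 16/20 mod 61. 20⁻¹ ≡ 58 (mod 61) since 20·58 = 1160 ≡ 1, so λ ≡ 13.
  x = λ² - 5 - 25 = 169 - 30 ≡ 17; y = λ·(5 - 17) - 1 ≡ 26. → (17, 26)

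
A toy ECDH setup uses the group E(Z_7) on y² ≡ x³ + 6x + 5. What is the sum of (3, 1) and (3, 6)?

The two points share x = 3 and their y-coordinates satisfy 1 + 6 ≡ 0 (mod 7), so they are inverses. Their sum is ∞.

O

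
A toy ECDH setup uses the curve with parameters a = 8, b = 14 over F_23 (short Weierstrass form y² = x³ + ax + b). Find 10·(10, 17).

Write P = (10, 17).
Repeated addition: build up to 10P.
2P: tangent at (10, 17): λ = (3·10² + 8)/(2·17) ≡ 9/11. 11⁻¹ ≡ 21 (mod 23) since 11·21 = 231 ≡ 1, so λ ≡ 9·21 ≡ 5.
  x = λ² - 10 - 10 = 25 - 20 ≡ 5; y = λ·(10 - 5) - 17 ≡ 8. → (5, 8)
3P: (5, 8) + (10, 17). λ = (17 - 8)/(10 - 5) ≡ 9/5 mod 23. 5⁻¹ ≡ 14 (mod 23) since 5·14 = 70 ≡ 1, so λ ≡ 11.
  x = λ² - 5 - 10 = 121 - 15 ≡ 14; y = λ·(5 - 14) - 8 ≡ 8. → (14, 8)
4P: (14, 8) + (10, 17). λ = (17 - 8)/(10 - 14) ≡ 9/19 mod 23. 19⁻¹ ≡ 17 (mod 23), so λ ≡ 15.
  x = λ² - 14 - 10 = 225 - 24 ≡ 17; y = λ·(14 - 17) - 8 ≡ 16. → (17, 16)
5P: (17, 16) + (10, 17). λ = (17 - 16)/(10 - 17) ≡ 1/16 mod 23. 16⁻¹ ≡ 13 (mod 23), so λ ≡ 13.
  x = λ² - 17 - 10 = 169 - 27 ≡ 4; y = λ·(17 - 4) - 16 ≡ 15. → (4, 15)
6P: (4, 15) + (10, 17). λ = (17 - 15)/(10 - 4) ≡ 2/6 mod 23. 6⁻¹ ≡ 4 (mod 23), so λ ≡ 8.
  x = λ² - 4 - 10 = 64 - 14 ≡ 4; y = λ·(4 - 4) - 15 ≡ 8. → (4, 8)
7P: (4, 8) + (10, 17). λ = (17 - 8)/(10 - 4) ≡ 9/6 mod 23. 6⁻¹ ≡ 4 (mod 23), so λ ≡ 13.
  x = λ² - 4 - 10 = 169 - 14 ≡ 17; y = λ·(4 - 17) - 8 ≡ 7. → (17, 7)
8P: (17, 7) + (10, 17). λ = (17 - 7)/(10 - 17) ≡ 10/16 mod 23. 16⁻¹ ≡ 13 (mod 23), so λ ≡ 15.
  x = λ² - 17 - 10 = 225 - 27 ≡ 14; y = λ·(17 - 14) - 7 ≡ 15. → (14, 15)
9P: (14, 15) + (10, 17). λ = (17 - 15)/(10 - 14) ≡ 2/19 mod 23. 19⁻¹ ≡ 17 (mod 23), so λ ≡ 11.
  x = λ² - 14 - 10 = 121 - 24 ≡ 5; y = λ·(14 - 5) - 15 ≡ 15. → (5, 15)
10P: (5, 15) + (10, 17). λ = (17 - 15)/(10 - 5) ≡ 2/5 mod 23. 5⁻¹ ≡ 14 (mod 23), so λ ≡ 5.
  x = λ² - 5 - 10 = 25 - 15 ≡ 10; y = λ·(5 - 10) - 15 ≡ 6. → (10, 6)

(10, 6)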